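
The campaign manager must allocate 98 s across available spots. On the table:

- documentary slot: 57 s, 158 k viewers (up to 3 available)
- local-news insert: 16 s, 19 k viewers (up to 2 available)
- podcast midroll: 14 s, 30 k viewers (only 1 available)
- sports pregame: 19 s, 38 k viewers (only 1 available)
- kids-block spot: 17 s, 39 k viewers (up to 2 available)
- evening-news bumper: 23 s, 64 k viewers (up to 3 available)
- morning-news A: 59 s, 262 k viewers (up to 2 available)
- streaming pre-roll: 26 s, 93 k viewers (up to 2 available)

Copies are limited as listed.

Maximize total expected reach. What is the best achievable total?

Density check — morning-news A 4.44, streaming pre-roll 3.58, evening-news bumper 2.78, documentary slot 2.77 are the best per s.
Greedy by ratio would take morning-news A + streaming pre-roll: 85 s used, total 355.
Dropping streaming pre-roll frees 26 s; slotting in podcast midroll + evening-news bumper (37 s) lifts the total to 356 at 96 s.
The spare 2 s is too small for any remaining spot, and no exchange beats 356.

356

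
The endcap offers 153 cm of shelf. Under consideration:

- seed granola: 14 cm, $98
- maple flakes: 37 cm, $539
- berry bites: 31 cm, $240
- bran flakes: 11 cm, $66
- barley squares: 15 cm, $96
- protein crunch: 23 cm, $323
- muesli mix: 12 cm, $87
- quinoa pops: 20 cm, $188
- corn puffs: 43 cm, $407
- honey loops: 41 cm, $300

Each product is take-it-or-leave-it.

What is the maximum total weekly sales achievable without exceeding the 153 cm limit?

Density check — maple flakes 14.57, protein crunch 14.04, corn puffs 9.47 are the best per cm.
The ratio heuristic lands on seed granola + maple flakes + protein crunch + muesli mix + quinoa pops + corn puffs (1642) but leaves 4 cm idle.
Replace muesli mix with barley squares: the trade gains 9 net, giving 1651 at 152 cm.

1651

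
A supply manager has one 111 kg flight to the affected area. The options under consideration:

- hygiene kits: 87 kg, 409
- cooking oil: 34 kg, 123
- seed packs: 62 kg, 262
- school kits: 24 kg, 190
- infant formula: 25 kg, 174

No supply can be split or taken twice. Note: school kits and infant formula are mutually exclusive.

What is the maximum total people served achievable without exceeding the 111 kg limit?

By people served per kg: school kits 7.92, infant formula 6.96, hygiene kits 4.70 lead.
Taking hygiene kits + school kits: 111 kg used, 599 in people served.

599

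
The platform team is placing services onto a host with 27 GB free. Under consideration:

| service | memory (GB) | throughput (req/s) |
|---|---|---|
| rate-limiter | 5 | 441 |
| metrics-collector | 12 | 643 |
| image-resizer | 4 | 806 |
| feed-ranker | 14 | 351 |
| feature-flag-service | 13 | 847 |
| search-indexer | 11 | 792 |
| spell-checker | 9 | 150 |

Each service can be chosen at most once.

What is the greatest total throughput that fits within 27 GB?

By throughput per GB: image-resizer 201.50, rate-limiter 88.20, search-indexer 72.00 lead.
The ratio heuristic lands on rate-limiter + image-resizer + search-indexer (2039) but leaves 7 GB idle.
Dropping rate-limiter frees 5 GB; slotting in metrics-collector (12 GB) lifts the total to 2241 at 27 GB.
No other feasible combination exceeds 2241.

2241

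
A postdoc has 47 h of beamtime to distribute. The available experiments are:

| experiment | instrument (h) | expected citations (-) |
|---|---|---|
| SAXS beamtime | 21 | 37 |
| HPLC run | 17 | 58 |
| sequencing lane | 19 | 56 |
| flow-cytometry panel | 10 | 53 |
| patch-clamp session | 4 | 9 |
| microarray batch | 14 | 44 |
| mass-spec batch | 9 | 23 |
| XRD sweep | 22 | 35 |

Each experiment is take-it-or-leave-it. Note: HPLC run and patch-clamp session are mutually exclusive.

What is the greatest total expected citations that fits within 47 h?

167

HPLC run + sequencing lane + flow-cytometry panel uses 46 of the 47 h and totals 167.
Nothing else feasible within 47 h beats 167.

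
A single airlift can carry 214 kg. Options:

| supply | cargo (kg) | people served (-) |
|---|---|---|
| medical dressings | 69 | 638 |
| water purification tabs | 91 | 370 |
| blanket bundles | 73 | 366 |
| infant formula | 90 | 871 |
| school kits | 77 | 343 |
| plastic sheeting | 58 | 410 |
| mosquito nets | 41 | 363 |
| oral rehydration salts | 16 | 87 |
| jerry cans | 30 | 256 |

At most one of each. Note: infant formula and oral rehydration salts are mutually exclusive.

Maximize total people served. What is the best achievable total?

The ratio ordering already packs tightly: medical dressings + infant formula + mosquito nets, 200 kg, 1872.

1872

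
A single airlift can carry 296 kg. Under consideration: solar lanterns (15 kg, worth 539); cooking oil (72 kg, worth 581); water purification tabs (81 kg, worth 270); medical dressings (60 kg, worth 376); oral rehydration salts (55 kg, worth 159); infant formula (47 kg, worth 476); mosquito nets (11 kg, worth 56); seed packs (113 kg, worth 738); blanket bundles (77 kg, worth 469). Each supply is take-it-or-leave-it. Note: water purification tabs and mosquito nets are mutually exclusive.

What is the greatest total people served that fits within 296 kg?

2497

Filling by ratio: solar lanterns + cooking oil + infant formula + mosquito nets + seed packs for 2390, with 38 kg left unused.
Replace seed packs with medical dressings + blanket bundles: the trade gains 107 net, giving 2497 at 282 kg.
The spare 14 kg is too small for any remaining supply, and no feasible exchange beats 2497.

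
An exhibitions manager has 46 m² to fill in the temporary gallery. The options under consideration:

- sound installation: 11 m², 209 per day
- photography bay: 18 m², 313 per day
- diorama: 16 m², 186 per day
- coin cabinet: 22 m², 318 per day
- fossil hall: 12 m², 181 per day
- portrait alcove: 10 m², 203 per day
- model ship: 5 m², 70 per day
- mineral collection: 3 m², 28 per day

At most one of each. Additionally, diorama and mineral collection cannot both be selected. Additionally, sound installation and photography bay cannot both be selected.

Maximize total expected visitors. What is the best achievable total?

Ranking by ratio (expected visitors/m²): portrait alcove 20.30, sound installation 19.00, photography bay 17.39.
Best packing: photography bay + fossil hall + portrait alcove + model ship — 45 m², 767 total.
An exhaustive check of the 256 subsets confirms 767.

767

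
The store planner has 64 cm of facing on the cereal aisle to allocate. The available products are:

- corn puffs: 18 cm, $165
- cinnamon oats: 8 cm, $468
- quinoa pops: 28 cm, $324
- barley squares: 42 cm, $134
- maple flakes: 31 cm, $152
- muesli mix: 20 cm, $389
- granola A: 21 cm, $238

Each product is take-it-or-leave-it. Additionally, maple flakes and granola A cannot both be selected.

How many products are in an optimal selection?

The maximum weekly sales within 64 cm is 1181.
One optimal bundle: cinnamon oats + quinoa pops + muesli mix (56 cm).
Any selection reaching 1181 contains exactly 3 products.

3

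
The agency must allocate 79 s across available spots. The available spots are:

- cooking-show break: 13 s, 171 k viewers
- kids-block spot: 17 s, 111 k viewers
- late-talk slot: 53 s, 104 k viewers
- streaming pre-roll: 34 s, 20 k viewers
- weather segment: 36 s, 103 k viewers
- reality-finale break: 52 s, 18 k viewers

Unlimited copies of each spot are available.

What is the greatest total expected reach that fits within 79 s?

1026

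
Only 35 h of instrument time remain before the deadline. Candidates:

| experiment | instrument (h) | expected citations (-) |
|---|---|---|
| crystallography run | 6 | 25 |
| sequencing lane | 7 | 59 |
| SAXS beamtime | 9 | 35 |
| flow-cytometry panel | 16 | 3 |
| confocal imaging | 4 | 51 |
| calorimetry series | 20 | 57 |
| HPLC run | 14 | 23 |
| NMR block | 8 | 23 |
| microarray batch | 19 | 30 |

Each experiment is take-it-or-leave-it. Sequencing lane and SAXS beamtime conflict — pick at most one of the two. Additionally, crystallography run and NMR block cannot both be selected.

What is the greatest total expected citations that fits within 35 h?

Sequencing lane + confocal imaging + calorimetry series uses 31 of the 35 h and totals 167.
Runner-up crystallography run + sequencing lane + confocal imaging + HPLC run tops out at 158.

167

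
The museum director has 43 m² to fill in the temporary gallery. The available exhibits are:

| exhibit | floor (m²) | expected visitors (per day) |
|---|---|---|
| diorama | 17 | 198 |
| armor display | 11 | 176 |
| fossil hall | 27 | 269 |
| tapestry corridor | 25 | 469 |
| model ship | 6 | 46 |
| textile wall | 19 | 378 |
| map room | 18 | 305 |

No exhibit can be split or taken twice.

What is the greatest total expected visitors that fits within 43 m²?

Greedy by ratio would take model ship + textile wall + map room: 43 m² used, total 729.
Replace model ship and textile wall with tapestry corridor: the trade gains 45 net, giving 774 at 43 m².
Every other selection either busts 43 m² or fails to beat 774.

774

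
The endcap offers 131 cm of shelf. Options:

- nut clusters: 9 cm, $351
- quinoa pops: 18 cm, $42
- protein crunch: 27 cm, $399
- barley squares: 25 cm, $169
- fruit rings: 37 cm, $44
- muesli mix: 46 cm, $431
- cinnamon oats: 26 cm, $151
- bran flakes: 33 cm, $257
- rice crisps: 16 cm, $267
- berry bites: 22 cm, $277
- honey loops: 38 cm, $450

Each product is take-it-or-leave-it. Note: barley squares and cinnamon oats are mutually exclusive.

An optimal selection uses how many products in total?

The maximum weekly sales within 131 cm is 1786.
nut clusters + quinoa pops + protein crunch + rice crisps + berry bites + honey loops hits 1786 at 130 cm.
All optima have 6 products.

6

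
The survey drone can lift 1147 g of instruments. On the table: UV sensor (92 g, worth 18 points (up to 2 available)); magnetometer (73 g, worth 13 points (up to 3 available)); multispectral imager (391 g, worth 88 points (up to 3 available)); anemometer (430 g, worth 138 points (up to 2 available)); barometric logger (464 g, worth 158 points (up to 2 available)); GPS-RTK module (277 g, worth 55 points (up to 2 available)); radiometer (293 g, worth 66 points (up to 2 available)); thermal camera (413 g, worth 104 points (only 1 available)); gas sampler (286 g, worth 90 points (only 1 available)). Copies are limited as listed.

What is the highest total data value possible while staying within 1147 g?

By data value per g: barometric logger 0.34, anemometer 0.32, gas sampler 0.31 lead.
Filling by ratio: 2×UV sensor + 2×barometric logger for 352, with 35 g left unused.
The 1112 g tied up in 2×UV sensor and 2×barometric logger is better spent on 2×anemometer + gas sampler — total rises to 366 (1146 g).

366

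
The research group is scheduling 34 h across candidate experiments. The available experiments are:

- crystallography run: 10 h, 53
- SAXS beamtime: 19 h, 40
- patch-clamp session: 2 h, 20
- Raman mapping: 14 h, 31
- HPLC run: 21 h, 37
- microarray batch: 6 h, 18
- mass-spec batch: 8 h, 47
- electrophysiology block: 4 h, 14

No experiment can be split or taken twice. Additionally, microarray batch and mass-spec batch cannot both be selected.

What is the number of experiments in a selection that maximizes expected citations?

4

Optimal total is 151.
For example crystallography run + patch-clamp session + Raman mapping + mass-spec batch achieves it, using 34 h.
Any selection reaching 151 contains exactly 4 experiments.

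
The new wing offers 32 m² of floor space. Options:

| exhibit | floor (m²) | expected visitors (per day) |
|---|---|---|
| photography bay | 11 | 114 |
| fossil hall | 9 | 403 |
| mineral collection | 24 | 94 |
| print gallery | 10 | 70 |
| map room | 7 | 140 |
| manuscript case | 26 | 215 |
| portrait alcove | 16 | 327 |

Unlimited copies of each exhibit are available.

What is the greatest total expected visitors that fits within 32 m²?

1209

Ranking by ratio (expected visitors/m²): fossil hall 44.78, portrait alcove 20.44, map room 20.00, photography bay 10.36.
3×fossil hall uses 27 of the 32 m² and totals 1209.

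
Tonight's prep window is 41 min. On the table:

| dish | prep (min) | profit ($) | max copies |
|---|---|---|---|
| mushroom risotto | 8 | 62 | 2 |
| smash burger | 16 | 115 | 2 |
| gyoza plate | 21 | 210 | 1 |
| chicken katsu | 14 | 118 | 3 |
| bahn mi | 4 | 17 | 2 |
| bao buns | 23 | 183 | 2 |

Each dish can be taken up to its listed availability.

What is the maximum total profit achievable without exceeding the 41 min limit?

351

Taking the top-ratio dishes first gives gyoza plate + chicken katsu + bahn mi for 345 (39 min).
Replace chicken katsu with 2×mushroom risotto: the trade gains 6 net, giving 351 at 41 min.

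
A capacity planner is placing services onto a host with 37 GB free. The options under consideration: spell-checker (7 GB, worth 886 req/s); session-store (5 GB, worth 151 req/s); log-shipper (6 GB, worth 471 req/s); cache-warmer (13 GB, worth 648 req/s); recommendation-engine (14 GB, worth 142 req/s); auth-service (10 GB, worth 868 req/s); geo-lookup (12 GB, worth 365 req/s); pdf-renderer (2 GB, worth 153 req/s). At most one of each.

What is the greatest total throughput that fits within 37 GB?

Ranking by ratio (throughput/GB): spell-checker 126.57, auth-service 86.80, log-shipper 78.50.
Taking the top-ratio services first gives spell-checker + log-shipper + auth-service + geo-lookup + pdf-renderer for 2743 (37 GB).
Dropping geo-lookup and pdf-renderer frees 14 GB; slotting in cache-warmer (13 GB) lifts the total to 2873 at 36 GB.
Next best is spell-checker + log-shipper + auth-service + geo-lookup + pdf-renderer at 2743 (37 GB) — short by 130.

2873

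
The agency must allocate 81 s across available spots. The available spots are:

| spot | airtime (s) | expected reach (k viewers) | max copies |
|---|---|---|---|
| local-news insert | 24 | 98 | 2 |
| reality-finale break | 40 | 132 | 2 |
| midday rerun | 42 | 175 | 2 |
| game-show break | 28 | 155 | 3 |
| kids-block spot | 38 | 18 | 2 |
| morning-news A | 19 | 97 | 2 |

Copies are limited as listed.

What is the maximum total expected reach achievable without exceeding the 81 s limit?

A density-first pass picks 2×game-show break + morning-news A — 407 at 75 s.
Dropping morning-news A frees 19 s; slotting in local-news insert (24 s) lifts the total to 408 at 80 s.
Nothing else within 81 s beats 408.

408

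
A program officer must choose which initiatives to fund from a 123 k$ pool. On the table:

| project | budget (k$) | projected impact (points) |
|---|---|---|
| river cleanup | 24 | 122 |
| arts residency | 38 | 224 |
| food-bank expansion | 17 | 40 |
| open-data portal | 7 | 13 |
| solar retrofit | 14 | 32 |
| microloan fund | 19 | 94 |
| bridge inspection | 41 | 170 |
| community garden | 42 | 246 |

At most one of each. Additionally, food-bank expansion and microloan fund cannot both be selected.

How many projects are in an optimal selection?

4

Optimal total is 686.
river cleanup + arts residency + microloan fund + community garden hits 686 at 123 k$.
All optima have 4 projects.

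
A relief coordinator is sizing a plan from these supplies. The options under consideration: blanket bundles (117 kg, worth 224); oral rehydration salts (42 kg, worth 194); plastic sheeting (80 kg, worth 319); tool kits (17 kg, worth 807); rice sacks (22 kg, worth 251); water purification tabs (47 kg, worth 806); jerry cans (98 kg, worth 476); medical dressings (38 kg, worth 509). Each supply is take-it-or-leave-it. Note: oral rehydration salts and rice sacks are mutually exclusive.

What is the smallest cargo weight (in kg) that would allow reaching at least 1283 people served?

55

Minimise kg subject to total people served ≥ 1283.
tool kits + medical dressings reaches 1316 using 55 kg.
Below 55 kg the best achievable stays under 1283.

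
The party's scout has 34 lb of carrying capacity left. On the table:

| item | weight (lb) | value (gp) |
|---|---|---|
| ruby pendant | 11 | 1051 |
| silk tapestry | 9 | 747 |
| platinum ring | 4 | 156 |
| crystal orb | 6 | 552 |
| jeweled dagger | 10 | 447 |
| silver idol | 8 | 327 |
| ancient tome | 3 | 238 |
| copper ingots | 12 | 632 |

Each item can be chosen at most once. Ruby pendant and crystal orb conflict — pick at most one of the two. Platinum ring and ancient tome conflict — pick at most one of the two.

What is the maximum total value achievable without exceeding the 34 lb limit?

2483

Taking ruby pendant + silk tapestry + jeweled dagger + ancient tome: 33 lb used, 2483 in value.
Nothing else feasible within 34 lb beats 2483.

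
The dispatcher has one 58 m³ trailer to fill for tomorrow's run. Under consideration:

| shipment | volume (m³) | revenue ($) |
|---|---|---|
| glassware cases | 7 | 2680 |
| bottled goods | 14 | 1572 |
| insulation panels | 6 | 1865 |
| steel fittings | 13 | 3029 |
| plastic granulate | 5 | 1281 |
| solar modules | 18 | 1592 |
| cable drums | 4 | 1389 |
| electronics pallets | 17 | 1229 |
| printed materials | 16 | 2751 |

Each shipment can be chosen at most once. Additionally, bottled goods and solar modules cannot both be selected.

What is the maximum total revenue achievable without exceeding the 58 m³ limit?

Glassware cases + insulation panels + steel fittings + plastic granulate + cable drums + printed materials uses 51 of the 58 m³ and totals 12995.

12995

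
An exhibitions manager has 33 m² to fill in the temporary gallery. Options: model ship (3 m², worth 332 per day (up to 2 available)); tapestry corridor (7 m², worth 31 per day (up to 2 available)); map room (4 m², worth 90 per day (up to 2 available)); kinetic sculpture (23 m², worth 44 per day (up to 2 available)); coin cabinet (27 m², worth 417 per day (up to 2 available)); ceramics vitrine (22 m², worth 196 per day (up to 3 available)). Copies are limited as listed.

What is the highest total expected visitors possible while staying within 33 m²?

1081

Taking the top-ratio exhibits first gives 2×model ship + 2×tapestry corridor + 2×map room for 906 (28 m²).
Replace 2×tapestry corridor and 2×map room with coin cabinet: the trade gains 175 net, giving 1081 at 33 m².
Every other selection either busts 33 m² or exceeds an availability limit or fails to beat 1081.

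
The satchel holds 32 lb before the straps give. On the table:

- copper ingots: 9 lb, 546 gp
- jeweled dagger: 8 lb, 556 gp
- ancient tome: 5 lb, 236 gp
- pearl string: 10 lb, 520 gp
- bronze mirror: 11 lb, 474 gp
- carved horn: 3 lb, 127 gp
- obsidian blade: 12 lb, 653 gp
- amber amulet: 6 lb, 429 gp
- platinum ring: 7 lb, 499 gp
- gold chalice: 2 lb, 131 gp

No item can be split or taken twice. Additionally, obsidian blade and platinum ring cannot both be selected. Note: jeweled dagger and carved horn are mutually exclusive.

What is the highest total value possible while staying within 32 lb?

2161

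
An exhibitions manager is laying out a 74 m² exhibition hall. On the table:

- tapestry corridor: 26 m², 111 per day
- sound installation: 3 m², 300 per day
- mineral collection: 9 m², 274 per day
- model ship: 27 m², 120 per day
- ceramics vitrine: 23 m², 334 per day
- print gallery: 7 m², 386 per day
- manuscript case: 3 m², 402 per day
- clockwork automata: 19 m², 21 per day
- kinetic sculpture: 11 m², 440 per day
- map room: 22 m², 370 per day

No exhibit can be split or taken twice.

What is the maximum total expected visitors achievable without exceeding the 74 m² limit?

2232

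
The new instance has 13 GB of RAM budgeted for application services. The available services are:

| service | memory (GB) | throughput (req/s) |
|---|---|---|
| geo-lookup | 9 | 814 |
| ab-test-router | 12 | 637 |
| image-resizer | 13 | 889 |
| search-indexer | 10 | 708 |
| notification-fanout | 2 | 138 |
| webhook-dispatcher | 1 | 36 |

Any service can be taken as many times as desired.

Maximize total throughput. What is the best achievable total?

1090

By throughput per GB: geo-lookup 90.44, search-indexer 70.80, notification-fanout 69.00, image-resizer 68.38 lead.
The ratio ordering already packs tightly: geo-lookup + 2×notification-fanout, 13 GB, 1090.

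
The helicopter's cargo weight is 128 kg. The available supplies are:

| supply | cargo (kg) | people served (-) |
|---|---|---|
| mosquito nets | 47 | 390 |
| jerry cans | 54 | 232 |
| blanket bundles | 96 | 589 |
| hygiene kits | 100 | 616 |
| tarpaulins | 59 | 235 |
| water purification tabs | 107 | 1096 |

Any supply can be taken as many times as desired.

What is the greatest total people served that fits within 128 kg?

1096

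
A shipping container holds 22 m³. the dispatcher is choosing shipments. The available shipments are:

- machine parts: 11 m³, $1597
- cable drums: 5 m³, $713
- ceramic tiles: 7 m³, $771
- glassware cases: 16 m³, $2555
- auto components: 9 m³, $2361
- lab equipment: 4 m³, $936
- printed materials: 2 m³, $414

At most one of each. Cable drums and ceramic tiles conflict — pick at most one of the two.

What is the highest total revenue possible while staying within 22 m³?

4482

Taking the top-ratio shipments first gives cable drums + auto components + lab equipment + printed materials for 4424 (20 m³).
The 5 m³ tied up in cable drums is better spent on ceramic tiles — total rises to 4482 (22 m³).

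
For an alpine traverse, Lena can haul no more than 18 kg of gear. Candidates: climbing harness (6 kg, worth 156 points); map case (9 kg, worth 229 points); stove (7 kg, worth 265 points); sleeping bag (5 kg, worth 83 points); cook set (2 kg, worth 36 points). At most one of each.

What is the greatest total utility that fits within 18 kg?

530

By utility per kg: stove 37.86, climbing harness 26.00, map case 25.44 lead.
Taking the top-ratio items first gives climbing harness + stove + cook set for 457 (15 kg).
The 6 kg tied up in climbing harness is better spent on map case — total rises to 530 (18 kg).
The closest alternative, climbing harness + stove + sleeping bag, reaches only 504.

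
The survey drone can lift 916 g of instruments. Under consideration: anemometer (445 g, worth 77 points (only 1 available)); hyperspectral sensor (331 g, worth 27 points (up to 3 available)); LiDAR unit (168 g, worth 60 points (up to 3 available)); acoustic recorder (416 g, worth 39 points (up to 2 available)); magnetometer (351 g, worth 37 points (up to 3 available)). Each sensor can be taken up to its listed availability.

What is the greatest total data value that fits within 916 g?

217

The ratio ordering already packs tightly: 3×LiDAR unit + magnetometer, 855 g, 217.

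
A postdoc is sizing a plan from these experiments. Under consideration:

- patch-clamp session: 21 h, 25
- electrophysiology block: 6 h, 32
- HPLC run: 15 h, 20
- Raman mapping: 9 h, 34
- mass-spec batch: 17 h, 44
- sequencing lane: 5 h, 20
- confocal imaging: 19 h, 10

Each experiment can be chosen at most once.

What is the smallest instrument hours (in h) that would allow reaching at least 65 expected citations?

Need the lightest bundle worth ≥ 65.
electrophysiology block + Raman mapping: 66 expected citations at 15 h.
Below 15 h the best achievable stays under 65.

15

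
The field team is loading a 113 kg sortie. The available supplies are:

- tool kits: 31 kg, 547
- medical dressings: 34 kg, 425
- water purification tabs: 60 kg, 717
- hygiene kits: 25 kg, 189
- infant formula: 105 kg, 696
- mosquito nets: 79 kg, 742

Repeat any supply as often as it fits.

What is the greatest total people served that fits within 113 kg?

1641

By people served per kg: tool kits 17.65, medical dressings 12.50, water purification tabs 11.95, mosquito nets 9.39 lead.
Taking 3×tool kits: 93 kg used, 1641 in people served.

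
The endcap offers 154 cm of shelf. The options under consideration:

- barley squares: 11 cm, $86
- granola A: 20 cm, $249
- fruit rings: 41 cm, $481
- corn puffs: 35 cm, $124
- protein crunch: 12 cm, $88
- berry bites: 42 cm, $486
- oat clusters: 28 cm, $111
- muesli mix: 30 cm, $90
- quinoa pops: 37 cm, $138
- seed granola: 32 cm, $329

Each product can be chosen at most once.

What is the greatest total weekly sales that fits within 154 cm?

Ranking by ratio (weekly sales/cm): granola A 12.45, fruit rings 11.73, berry bites 11.57.
Taking the top-ratio products first gives barley squares + granola A + fruit rings + berry bites + seed granola for 1631 (146 cm).
Dropping barley squares frees 11 cm; slotting in protein crunch (12 cm) lifts the total to 1633 at 147 cm.
Every other selection either busts 154 cm or fails to beat 1633.

1633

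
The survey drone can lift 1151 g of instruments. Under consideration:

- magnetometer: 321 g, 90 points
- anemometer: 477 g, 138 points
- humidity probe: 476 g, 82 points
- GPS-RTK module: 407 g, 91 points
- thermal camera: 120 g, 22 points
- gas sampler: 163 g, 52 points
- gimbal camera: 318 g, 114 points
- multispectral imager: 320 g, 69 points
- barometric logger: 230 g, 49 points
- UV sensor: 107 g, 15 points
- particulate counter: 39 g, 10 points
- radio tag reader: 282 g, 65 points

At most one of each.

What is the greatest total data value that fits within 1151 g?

342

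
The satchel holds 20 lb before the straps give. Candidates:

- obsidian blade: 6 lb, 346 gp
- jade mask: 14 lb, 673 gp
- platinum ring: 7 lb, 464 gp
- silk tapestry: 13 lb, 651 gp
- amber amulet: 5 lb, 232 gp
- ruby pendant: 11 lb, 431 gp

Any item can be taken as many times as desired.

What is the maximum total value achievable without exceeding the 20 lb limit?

Taking obsidian blade + 2×platinum ring: 20 lb used, 1274 in value.
No other feasible combination exceeds 1274.

1274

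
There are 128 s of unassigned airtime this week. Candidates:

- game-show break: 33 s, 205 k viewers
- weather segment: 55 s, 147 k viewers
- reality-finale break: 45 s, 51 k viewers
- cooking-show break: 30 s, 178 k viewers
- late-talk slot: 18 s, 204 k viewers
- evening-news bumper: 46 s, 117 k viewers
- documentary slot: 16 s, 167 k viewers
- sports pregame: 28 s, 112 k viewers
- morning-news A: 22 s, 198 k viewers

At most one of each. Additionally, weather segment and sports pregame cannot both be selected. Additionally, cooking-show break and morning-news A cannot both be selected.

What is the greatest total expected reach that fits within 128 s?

886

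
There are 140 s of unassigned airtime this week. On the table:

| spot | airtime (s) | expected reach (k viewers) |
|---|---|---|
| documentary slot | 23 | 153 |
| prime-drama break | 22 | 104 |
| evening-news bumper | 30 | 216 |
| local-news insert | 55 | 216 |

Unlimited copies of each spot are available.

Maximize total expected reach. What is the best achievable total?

Greedy by ratio would take 4×evening-news bumper: 120 s used, total 864.
Replace evening-news bumper with 2×documentary slot: the trade gains 90 net, giving 954 at 136 s.
No other feasible combination exceeds 954.

954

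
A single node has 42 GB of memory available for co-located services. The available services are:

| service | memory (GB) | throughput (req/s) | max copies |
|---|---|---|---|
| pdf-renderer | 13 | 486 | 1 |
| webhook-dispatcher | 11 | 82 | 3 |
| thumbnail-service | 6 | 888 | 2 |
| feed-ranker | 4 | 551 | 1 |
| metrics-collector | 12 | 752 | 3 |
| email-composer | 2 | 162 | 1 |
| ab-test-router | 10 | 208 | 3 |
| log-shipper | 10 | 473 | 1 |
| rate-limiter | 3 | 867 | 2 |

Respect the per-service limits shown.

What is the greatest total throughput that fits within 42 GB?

Filling by ratio: 2×thumbnail-service + feed-ranker + metrics-collector + email-composer + 2×rate-limiter for 4975, with 6 GB left unused.
The 6 GB tied up in feed-ranker and email-composer is better spent on metrics-collector — total rises to 5014 (42 GB).
That's the maximum — no swap from here does better than 5014.

5014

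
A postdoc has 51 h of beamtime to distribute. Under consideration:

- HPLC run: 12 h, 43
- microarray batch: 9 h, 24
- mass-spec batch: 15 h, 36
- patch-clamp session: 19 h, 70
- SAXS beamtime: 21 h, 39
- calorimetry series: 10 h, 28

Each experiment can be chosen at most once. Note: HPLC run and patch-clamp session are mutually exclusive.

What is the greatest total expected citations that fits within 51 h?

137

Taking patch-clamp session + SAXS beamtime + calorimetry series: 50 h used, 137 in expected citations.
An exhaustive check of the 64 subsets confirms 137.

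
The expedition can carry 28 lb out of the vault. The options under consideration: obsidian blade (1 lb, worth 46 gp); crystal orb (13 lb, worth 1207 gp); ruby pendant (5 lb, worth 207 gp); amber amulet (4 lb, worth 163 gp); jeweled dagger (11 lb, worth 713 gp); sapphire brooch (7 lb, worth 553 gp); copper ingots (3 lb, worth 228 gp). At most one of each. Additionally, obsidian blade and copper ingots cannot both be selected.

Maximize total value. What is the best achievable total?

2195

Taking crystal orb + ruby pendant + sapphire brooch + copper ingots: 28 lb used, 2195 in value.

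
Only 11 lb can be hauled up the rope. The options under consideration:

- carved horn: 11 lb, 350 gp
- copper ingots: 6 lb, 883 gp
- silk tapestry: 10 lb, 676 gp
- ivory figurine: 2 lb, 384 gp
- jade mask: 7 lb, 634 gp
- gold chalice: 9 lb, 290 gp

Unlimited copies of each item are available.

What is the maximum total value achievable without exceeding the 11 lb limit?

1920

Density check — ivory figurine 192.00, copper ingots 147.17, jade mask 90.57 are the best per lb.
The ratio ordering already packs tightly: 5×ivory figurine, 10 lb, 1920.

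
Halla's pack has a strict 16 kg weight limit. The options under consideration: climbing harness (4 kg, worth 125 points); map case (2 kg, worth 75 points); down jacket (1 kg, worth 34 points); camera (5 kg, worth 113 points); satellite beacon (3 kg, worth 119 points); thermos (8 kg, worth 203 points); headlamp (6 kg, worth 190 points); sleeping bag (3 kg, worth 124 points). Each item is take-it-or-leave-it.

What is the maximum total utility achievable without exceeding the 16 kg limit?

558

The ratio heuristic lands on map case + down jacket + satellite beacon + headlamp + sleeping bag (542) but leaves 1 kg idle.
The 3 kg tied up in map case and down jacket is better spent on climbing harness — total rises to 558 (16 kg).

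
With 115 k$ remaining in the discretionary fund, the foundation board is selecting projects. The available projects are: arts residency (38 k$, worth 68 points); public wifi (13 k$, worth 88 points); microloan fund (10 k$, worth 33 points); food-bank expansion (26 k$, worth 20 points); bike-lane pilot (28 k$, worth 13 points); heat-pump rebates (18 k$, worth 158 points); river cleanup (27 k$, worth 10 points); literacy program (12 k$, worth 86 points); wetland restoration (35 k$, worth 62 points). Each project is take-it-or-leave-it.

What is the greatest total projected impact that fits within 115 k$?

By projected impact per k$: heat-pump rebates 8.78, literacy program 7.17, public wifi 6.77, microloan fund 3.30 lead.
Filling by ratio: arts residency + public wifi + microloan fund + heat-pump rebates + literacy program for 433, with 24 k$ left unused.
The 38 k$ tied up in arts residency is better spent on food-bank expansion + wetland restoration — total rises to 447 (114 k$).

447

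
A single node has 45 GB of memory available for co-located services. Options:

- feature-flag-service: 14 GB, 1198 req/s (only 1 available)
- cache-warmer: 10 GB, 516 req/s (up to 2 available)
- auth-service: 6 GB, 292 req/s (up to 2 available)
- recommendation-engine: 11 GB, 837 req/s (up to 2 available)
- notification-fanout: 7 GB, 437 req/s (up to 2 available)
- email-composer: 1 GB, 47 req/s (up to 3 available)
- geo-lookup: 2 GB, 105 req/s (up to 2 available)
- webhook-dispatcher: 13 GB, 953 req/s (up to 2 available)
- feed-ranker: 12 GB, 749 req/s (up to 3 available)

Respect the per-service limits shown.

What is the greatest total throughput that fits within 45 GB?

Greedy by ratio would take feature-flag-service + 2×recommendation-engine + notification-fanout + geo-lookup: 45 GB used, total 3414.
The 13 GB tied up in recommendation-engine and geo-lookup is better spent on webhook-dispatcher — total rises to 3425 (45 GB).
That's the maximum — no swap from here does better than 3425.

3425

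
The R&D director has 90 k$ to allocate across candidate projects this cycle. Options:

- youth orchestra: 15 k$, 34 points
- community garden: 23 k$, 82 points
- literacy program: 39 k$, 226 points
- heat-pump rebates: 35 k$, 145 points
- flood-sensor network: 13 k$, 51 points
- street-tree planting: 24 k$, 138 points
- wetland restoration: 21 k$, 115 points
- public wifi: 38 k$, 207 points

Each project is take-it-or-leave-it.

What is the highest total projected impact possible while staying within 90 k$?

484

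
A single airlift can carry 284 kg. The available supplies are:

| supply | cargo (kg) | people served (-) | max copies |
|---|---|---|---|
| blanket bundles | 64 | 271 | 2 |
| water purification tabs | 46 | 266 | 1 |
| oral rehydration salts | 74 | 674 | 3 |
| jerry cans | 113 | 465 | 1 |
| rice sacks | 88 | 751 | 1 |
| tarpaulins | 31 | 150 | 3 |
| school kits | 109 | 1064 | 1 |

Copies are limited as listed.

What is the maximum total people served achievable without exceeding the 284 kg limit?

2489

Taking the top-ratio supplies first gives 2×oral rehydration salts + school kits for 2412 (257 kg).
Dropping oral rehydration salts frees 74 kg; slotting in rice sacks (88 kg) lifts the total to 2489 at 271 kg.
Every other selection either busts 284 kg or exceeds an availability limit or fails to beat 2489.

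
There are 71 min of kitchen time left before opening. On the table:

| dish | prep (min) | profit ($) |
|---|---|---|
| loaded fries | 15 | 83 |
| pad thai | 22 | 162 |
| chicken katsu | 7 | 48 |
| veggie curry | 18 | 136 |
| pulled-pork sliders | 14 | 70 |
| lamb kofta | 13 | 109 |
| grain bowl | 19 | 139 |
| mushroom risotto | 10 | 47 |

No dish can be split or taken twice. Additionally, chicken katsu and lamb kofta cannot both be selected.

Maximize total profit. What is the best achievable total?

493

Best packing: loaded fries + pad thai + lamb kofta + grain bowl — 69 min, 493 total.
Runner-up loaded fries + pad thai + veggie curry + lamb kofta tops out at 490.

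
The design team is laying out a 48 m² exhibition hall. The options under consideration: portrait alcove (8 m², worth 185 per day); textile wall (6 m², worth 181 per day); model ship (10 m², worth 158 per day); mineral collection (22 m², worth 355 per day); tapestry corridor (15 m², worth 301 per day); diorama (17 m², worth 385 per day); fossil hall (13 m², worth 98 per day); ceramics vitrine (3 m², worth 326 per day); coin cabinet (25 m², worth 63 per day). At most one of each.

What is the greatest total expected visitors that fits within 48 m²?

1247

By expected visitors per m²: ceramics vitrine 108.67, textile wall 30.17, portrait alcove 23.12, diorama 22.65 lead.
Greedy by ratio would take portrait alcove + textile wall + model ship + diorama + ceramics vitrine: 44 m² used, total 1235.
The 18 m² tied up in portrait alcove and model ship is better spent on mineral collection — total rises to 1247 (48 m²).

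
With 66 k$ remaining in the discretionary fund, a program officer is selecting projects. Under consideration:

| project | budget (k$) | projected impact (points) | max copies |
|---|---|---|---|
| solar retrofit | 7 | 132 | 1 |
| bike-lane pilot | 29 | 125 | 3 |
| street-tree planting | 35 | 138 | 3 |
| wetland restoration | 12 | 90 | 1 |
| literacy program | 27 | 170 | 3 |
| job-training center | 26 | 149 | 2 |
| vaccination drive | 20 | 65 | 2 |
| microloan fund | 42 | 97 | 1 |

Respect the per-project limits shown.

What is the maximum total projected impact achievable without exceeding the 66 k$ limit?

472

By projected impact per k$: solar retrofit 18.86, wetland restoration 7.50, literacy program 6.30, job-training center 5.73 lead.
Taking the top-ratio projects first gives solar retrofit + wetland restoration + literacy program + vaccination drive for 457 (66 k$).
Replace wetland restoration and vaccination drive with literacy program: the trade gains 15 net, giving 472 at 61 k$.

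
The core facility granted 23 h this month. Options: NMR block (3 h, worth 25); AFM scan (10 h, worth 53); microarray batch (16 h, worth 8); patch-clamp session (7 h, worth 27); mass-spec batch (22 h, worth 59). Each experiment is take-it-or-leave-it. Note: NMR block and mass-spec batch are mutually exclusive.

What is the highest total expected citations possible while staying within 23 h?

Density check — NMR block 8.33, AFM scan 5.30, patch-clamp session 3.86 are the best per h.
Taking NMR block + AFM scan + patch-clamp session: 20 h used, 105 in expected citations.
An exhaustive check of the 32 subsets confirms 105.

105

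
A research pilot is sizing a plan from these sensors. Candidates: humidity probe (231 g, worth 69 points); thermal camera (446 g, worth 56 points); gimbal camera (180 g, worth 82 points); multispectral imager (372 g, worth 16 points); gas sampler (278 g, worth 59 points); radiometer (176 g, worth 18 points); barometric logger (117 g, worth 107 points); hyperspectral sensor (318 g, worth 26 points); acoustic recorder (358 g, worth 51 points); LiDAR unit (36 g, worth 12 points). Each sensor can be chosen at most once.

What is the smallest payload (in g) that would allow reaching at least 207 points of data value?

473

Look for the lowest-payload combination reaching 207.
gimbal camera + radiometer + barometric logger: 207 data value at 473 g.
No combination under 473 g hits 207.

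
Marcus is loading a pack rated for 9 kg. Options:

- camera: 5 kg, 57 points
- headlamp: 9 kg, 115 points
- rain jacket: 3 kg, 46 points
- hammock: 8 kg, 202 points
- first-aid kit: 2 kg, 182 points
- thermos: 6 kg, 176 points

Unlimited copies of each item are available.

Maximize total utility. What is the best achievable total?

728

Density check — first-aid kit 91.00, thermos 29.33, hammock 25.25 are the best per kg.
4×first-aid kit uses 8 of the 9 kg and totals 728.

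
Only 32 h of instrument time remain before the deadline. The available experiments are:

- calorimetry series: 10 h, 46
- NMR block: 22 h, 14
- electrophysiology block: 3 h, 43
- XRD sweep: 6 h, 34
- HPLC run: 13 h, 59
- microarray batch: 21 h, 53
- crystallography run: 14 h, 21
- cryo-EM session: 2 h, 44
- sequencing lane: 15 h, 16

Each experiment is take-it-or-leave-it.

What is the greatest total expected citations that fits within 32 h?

192

A density-first pass picks calorimetry series + electrophysiology block + XRD sweep + cryo-EM session — 167 at 21 h.
Replace XRD sweep with HPLC run: the trade gains 25 net, giving 192 at 28 h.
The closest alternative, calorimetry series + XRD sweep + HPLC run + cryo-EM session, reaches only 183.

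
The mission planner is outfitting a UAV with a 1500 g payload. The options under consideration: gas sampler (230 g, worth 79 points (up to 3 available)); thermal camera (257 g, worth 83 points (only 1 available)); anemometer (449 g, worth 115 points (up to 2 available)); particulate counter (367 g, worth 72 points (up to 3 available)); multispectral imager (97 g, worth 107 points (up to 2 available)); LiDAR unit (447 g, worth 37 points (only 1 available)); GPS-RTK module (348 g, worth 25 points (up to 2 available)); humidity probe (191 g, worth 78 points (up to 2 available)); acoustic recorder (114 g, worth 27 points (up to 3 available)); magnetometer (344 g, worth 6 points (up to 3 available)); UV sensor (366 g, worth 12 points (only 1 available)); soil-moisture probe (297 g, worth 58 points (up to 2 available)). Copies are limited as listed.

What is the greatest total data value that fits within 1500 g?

By data value per g: multispectral imager 1.10, humidity probe 0.41, gas sampler 0.34, thermal camera 0.32 lead.
Taking 3×gas sampler + 2×multispectral imager + 2×humidity probe + 2×acoustic recorder: 1494 g used, 661 in data value.
Every other selection either busts 1500 g or exceeds an availability limit or fails to beat 661.

661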